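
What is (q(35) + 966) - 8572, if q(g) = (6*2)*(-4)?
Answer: -7654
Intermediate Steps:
q(g) = -48 (q(g) = 12*(-4) = -48)
(q(35) + 966) - 8572 = (-48 + 966) - 8572 = 918 - 8572 = -7654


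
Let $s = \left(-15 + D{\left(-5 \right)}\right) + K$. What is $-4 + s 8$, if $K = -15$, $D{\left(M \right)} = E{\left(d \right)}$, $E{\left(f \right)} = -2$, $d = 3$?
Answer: $-260$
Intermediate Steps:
$D{\left(M \right)} = -2$
$s = -32$ ($s = \left(-15 - 2\right) - 15 = -17 - 15 = -32$)
$-4 + s 8 = -4 - 256 = -260$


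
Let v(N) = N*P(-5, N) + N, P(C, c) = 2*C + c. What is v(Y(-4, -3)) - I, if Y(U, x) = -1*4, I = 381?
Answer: -329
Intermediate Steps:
P(C, c) = c + 2*C
Y(U, x) = -4
v(N) = N + N*(-10 + N) (v(N) = N*(N + 2*(-5)) + N = N*(N - 10) + N = N*(-10 + N) + N = N + N*(-10 + N))
v(Y(-4, -3)) - I = -4*(-9 - 4) - 1*381 = -4*(-13) - 381 = 52 - 381 = -329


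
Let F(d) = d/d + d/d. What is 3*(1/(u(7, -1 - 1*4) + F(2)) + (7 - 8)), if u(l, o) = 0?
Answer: -3/2 ≈ -1.5000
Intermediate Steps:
F(d) = 2 (F(d) = 1 + 1 = 2)
3*(1/(u(7, -1 - 1*4) + F(2)) + (7 - 8)) = 3*(1/(0 + 2) + (7 - 8)) = 3*(1/2 - 1) = 3*(½ - 1) = 3*(-½) = -3/2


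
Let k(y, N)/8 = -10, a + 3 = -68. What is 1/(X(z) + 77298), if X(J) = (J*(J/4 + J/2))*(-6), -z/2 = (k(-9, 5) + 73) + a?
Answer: -1/32214 ≈ -3.1042e-5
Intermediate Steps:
a = -71 (a = -3 - 68 = -71)
k(y, N) = -80 (k(y, N) = 8*(-10) = -80)
z = 156 (z = -2*((-80 + 73) - 71) = -2*(-7 - 71) = -2*(-78) = 156)
X(J) = -9*J²/2 (X(J) = (J*(J*(¼) + J*(½)))*(-6) = (J*(J/4 + J/2))*(-6) = (J*(3*J/4))*(-6) = (3*J²/4)*(-6) = -9*J²/2)
1/(X(z) + 77298) = 1/(-9/2*156² + 77298) = 1/(-9/2*24336 + 77298) = 1/(-109512 + 77298) = 1/(-32214) = -1/32214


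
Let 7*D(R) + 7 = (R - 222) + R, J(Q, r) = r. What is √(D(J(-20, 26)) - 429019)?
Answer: I*√21023170/7 ≈ 655.01*I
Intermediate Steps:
D(R) = -229/7 + 2*R/7 (D(R) = -1 + ((R - 222) + R)/7 = -1 + ((-222 + R) + R)/7 = -1 + (-222 + 2*R)/7 = -1 + (-222/7 + 2*R/7) = -229/7 + 2*R/7)
√(D(J(-20, 26)) - 429019) = √((-229/7 + (2/7)*26) - 429019) = √((-229/7 + 52/7) - 429019) = √(-177/7 - 429019) = √(-3003310/7) = I*√21023170/7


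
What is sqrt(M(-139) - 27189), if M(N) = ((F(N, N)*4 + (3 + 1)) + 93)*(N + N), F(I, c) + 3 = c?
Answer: sqrt(103749) ≈ 322.10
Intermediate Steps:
F(I, c) = -3 + c
M(N) = 2*N*(85 + 4*N) (M(N) = (((-3 + N)*4 + (3 + 1)) + 93)*(N + N) = (((-12 + 4*N) + 4) + 93)*(2*N) = ((-8 + 4*N) + 93)*(2*N) = (85 + 4*N)*(2*N) = 2*N*(85 + 4*N))
sqrt(M(-139) - 27189) = sqrt(2*(-139)*(85 + 4*(-139)) - 27189) = sqrt(2*(-139)*(85 - 556) - 27189) = sqrt(2*(-139)*(-471) - 27189) = sqrt(130938 - 27189) = sqrt(103749)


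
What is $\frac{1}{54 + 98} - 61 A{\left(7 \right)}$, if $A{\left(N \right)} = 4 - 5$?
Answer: $\frac{9273}{152} \approx 61.007$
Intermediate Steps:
$A{\left(N \right)} = -1$ ($A{\left(N \right)} = 4 - 5 = -1$)
$\frac{1}{54 + 98} - 61 A{\left(7 \right)} = \frac{1}{54 + 98} - -61 = \frac{1}{152} + 61 = \frac{9273}{152}$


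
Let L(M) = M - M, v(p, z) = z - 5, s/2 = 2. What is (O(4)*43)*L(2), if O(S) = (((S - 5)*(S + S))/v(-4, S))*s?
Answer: 0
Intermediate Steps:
s = 4 (s = 2*2 = 4)
v(p, z) = -5 + z
L(M) = 0
O(S) = 8*S (O(S) = (((S - 5)*(S + S))/(-5 + S))*4 = (((-5 + S)*(2*S))/(-5 + S))*4 = ((2*S*(-5 + S))/(-5 + S))*4 = (2*S)*4 = 8*S)
(O(4)*43)*L(2) = ((8*4)*43)*0 = (32*43)*0 = 1376*0 = 0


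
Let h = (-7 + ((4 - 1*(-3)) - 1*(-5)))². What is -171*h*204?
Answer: -872100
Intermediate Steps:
h = 25 (h = (-7 + ((4 + 3) + 5))² = (-7 + (7 + 5))² = (-7 + 12)² = 5² = 25)
-171*h*204 = -171*25*204 = -4275*204 = -872100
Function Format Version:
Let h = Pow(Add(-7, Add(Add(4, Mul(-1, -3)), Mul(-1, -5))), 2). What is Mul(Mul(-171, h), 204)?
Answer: -872100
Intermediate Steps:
h = 25 (h = Pow(Add(-7, Add(Add(4, 3), 5)), 2) = Pow(Add(-7, Add(7, 5)), 2) = Pow(Add(-7, 12), 2) = Pow(5, 2) = 25)
Mul(Mul(-171, h), 204) = Mul(Mul(-171, 25), 204) = Mul(-4275, 204) = -872100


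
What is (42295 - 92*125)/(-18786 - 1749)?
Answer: -2053/1369 ≈ -1.4996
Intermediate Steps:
(42295 - 92*125)/(-18786 - 1749) = (42295 - 11500)/(-20535) = 30795*(-1/20535) = -2053/1369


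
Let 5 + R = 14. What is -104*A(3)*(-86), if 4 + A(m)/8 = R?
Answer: 357760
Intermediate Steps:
R = 9 (R = -5 + 14 = 9)
A(m) = 40 (A(m) = -32 + 8*9 = -32 + 72 = 40)
-104*A(3)*(-86) = -104*40*(-86) = -4160*(-86) = 357760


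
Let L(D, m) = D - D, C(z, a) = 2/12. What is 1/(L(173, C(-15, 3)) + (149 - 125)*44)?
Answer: 1/1056 ≈ 0.00094697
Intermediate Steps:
C(z, a) = ⅙ (C(z, a) = 2*(1/12) = ⅙)
L(D, m) = 0
1/(L(173, C(-15, 3)) + (149 - 125)*44) = 1/(0 + (149 - 125)*44) = 1/(0 + 24*44) = 1/(0 + 1056) = 1/1056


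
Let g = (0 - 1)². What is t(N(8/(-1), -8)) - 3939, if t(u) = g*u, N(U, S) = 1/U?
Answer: -31513/8 ≈ -3939.1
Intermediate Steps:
g = 1 (g = (-1)² = 1)
t(u) = u (t(u) = 1*u = u)
t(N(8/(-1), -8)) - 3939 = 1/(8/(-1)) - 3939 = 1/(8*(-1)) - 3939 = 1/(-8) - 3939 = -⅛ - 3939 = -31513/8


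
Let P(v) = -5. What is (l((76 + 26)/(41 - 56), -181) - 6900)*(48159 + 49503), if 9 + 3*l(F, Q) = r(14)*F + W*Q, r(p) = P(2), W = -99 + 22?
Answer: -219348852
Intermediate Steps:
W = -77
r(p) = -5
l(F, Q) = -3 - 77*Q/3 - 5*F/3 (l(F, Q) = -3 + (-5*F - 77*Q)/3 = -3 + (-77*Q - 5*F)/3 = -3 + (-77*Q/3 - 5*F/3) = -3 - 77*Q/3 - 5*F/3)
(l((76 + 26)/(41 - 56), -181) - 6900)*(48159 + 49503) = ((-3 - 77/3*(-181) - 5*(76 + 26)/(3*(41 - 56))) - 6900)*(48159 + 49503) = ((-3 + 13937/3 - 170/(-15)) - 6900)*97662 = ((-3 + 13937/3 - 170*(-1)/15) - 6900)*97662 = ((-3 + 13937/3 - 5/3*(-34/5)) - 6900)*97662 = ((-3 + 13937/3 + 34/3) - 6900)*97662 = (4654 - 6900)*97662 = -2246*97662 = -219348852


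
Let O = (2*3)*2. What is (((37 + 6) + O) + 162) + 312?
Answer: 529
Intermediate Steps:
O = 12 (O = 6*2 = 12)
(((37 + 6) + O) + 162) + 312 = (((37 + 6) + 12) + 162) + 312 = ((43 + 12) + 162) + 312 = (55 + 162) + 312 = 217 + 312 = 529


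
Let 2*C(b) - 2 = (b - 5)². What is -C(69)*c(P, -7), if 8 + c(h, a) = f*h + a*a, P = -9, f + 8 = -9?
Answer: -397506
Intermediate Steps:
f = -17 (f = -8 - 9 = -17)
C(b) = 1 + (-5 + b)²/2 (C(b) = 1 + (b - 5)²/2 = 1 + (-5 + b)²/2)
c(h, a) = -8 + a² - 17*h (c(h, a) = -8 + (-17*h + a*a) = -8 + (-17*h + a²) = -8 + (a² - 17*h) = -8 + a² - 17*h)
-C(69)*c(P, -7) = -(1 + (-5 + 69)²/2)*(-8 + (-7)² - 17*(-9)) = -(1 + (½)*64²)*(-8 + 49 + 153) = -(1 + (½)*4096)*194 = -(1 + 2048)*194 = -2049*194 = -1*397506 = -397506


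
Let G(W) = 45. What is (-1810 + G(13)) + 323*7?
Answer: 496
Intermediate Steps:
(-1810 + G(13)) + 323*7 = (-1810 + 45) + 323*7 = -1765 + 2261 = 496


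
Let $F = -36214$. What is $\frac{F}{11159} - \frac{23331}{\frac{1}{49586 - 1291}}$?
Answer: $- \frac{12573633663769}{11159} \approx -1.1268 \cdot 10^{9}$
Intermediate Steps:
$\frac{F}{11159} - \frac{23331}{\frac{1}{49586 - 1291}} = - \frac{36214}{11159} - \frac{23331}{\frac{1}{49586 - 1291}} = \left(-36214\right) \frac{1}{11159} - \frac{23331}{\frac{1}{48295}} = - \frac{36214}{11159} - 23331 \frac{1}{\frac{1}{48295}} = - \frac{36214}{11159} - 1126770645 = - \frac{12573633663769}{11159}$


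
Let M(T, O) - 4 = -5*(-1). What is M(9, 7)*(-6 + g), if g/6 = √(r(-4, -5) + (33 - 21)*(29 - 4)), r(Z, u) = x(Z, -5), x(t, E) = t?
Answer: -54 + 108*√74 ≈ 875.05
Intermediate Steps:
r(Z, u) = Z
M(T, O) = 9 (M(T, O) = 4 - 5*(-1) = 4 + 5 = 9)
g = 12*√74 (g = 6*√(-4 + (33 - 21)*(29 - 4)) = 6*√(-4 + 12*25) = 6*√(-4 + 300) = 6*√296 = 6*(2*√74) = 12*√74 ≈ 103.23)
M(9, 7)*(-6 + g) = 9*(-6 + 12*√74) = -54 + 108*√74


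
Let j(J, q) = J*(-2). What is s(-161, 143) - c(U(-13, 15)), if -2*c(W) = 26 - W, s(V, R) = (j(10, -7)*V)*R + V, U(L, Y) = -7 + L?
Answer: 460322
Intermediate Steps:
j(J, q) = -2*J
s(V, R) = V - 20*R*V (s(V, R) = ((-2*10)*V)*R + V = (-20*V)*R + V = -20*R*V + V = V - 20*R*V)
c(W) = -13 + W/2 (c(W) = -(26 - W)/2 = -13 + W/2)
s(-161, 143) - c(U(-13, 15)) = -161*(1 - 20*143) - (-13 + (-7 - 13)/2) = -161*(1 - 2860) - (-13 + (½)*(-20)) = -161*(-2859) - (-13 - 10) = 460299 - 1*(-23) = 460299 + 23 = 460322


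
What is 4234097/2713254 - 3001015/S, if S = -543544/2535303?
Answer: 10321873712062535599/737386466088 ≈ 1.3998e+7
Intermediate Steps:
S = -543544/2535303 (S = -543544*1/2535303 = -543544/2535303 ≈ -0.21439)
4234097/2713254 - 3001015/S = 4234097/2713254 - 3001015/(-543544/2535303) = 4234097*(1/2713254) - 3001015*(-2535303/543544) = 4234097/2713254 + 7608482332545/543544 = 10321873712062535599/737386466088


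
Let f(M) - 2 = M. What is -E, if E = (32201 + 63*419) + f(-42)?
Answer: -58558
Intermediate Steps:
f(M) = 2 + M
E = 58558 (E = (32201 + 63*419) + (2 - 42) = (32201 + 26397) - 40 = 58598 - 40 = 58558)
-E = -1*58558 = -58558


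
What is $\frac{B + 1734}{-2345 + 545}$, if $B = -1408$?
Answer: $- \frac{163}{900} \approx -0.18111$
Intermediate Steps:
$\frac{B + 1734}{-2345 + 545} = \frac{-1408 + 1734}{-2345 + 545} = \frac{326}{-1800} = 326 \left(- \frac{1}{1800}\right) = - \frac{163}{900}$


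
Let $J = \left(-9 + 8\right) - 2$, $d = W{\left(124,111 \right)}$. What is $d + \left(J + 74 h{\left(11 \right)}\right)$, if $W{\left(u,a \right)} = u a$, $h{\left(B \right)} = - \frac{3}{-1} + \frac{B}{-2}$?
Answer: $13576$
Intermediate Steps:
$h{\left(B \right)} = 3 - \frac{B}{2}$ ($h{\left(B \right)} = \left(-3\right) \left(-1\right) + B \left(- \frac{1}{2}\right) = 3 - \frac{B}{2}$)
$W{\left(u,a \right)} = a u$
$d = 13764$ ($d = 111 \cdot 124 = 13764$)
$J = -3$ ($J = -1 - 2 = -3$)
$d + \left(J + 74 h{\left(11 \right)}\right) = 13764 + \left(-3 + 74 \left(3 - \frac{11}{2}\right)\right) = 13764 + \left(-3 + 74 \left(- \frac{5}{2}\right)\right) = 13764 - 188 = 13576$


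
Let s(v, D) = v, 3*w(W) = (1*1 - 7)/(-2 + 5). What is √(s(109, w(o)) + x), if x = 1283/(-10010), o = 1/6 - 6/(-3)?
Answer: √10908968070/10010 ≈ 10.434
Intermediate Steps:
o = 13/6 (o = 1*(⅙) - 6*(-⅓) = ⅙ + 2 = 13/6 ≈ 2.1667)
w(W) = -⅔ (w(W) = ((1*1 - 7)/(-2 + 5))/3 = ((1 - 7)/3)/3 = (-6*⅓)/3 = (⅓)*(-2) = -⅔)
x = -1283/10010 (x = 1283*(-1/10010) = -1283/10010 ≈ -0.12817)
√(s(109, w(o)) + x) = √(109 - 1283/10010) = √(1089807/10010) = √10908968070/10010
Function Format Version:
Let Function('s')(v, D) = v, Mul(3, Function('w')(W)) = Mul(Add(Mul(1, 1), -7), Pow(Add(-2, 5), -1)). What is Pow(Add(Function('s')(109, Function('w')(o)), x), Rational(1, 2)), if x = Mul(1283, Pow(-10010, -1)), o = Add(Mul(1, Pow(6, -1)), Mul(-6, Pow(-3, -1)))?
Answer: Mul(Rational(1, 10010), Pow(10908968070, Rational(1, 2))) ≈ 10.434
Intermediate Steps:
o = Rational(13, 6) (o = Add(Mul(1, Rational(1, 6)), Mul(-6, Rational(-1, 3))) = Add(Rational(1, 6), 2) = Rational(13, 6) ≈ 2.1667)
Function('w')(W) = Rational(-2, 3) (Function('w')(W) = Mul(Rational(1, 3), Mul(Add(Mul(1, 1), -7), Pow(Add(-2, 5), -1))) = Mul(Rational(1, 3), Mul(Add(1, -7), Pow(3, -1))) = Mul(Rational(1, 3), Mul(-6, Rational(1, 3))) = Mul(Rational(1, 3), -2) = Rational(-2, 3))
x = Rational(-1283, 10010) (x = Mul(1283, Rational(-1, 10010)) = Rational(-1283, 10010) ≈ -0.12817)
Pow(Add(Function('s')(109, Function('w')(o)), x), Rational(1, 2)) = Pow(Add(109, Rational(-1283, 10010)), Rational(1, 2)) = Pow(Rational(1089807, 10010), Rational(1, 2)) = Mul(Rational(1, 10010), Pow(10908968070, Rational(1, 2)))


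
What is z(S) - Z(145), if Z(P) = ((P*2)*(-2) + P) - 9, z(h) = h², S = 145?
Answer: 21469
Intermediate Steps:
Z(P) = -9 - 3*P (Z(P) = ((2*P)*(-2) + P) - 9 = (-4*P + P) - 9 = -3*P - 9 = -9 - 3*P)
z(S) - Z(145) = 145² - (-9 - 3*145) = 21025 - (-9 - 435) = 21025 - 1*(-444) = 21025 + 444 = 21469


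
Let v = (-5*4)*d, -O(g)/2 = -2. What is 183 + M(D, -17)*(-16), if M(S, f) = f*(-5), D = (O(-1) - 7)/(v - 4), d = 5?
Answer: -1177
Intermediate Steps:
O(g) = 4 (O(g) = -2*(-2) = 4)
v = -100 (v = -5*4*5 = -20*5 = -100)
D = 3/104 (D = (4 - 7)/(-100 - 4) = -3/(-104) = -3*(-1/104) = 3/104 ≈ 0.028846)
M(S, f) = -5*f
183 + M(D, -17)*(-16) = 183 - 5*(-17)*(-16) = 183 + 85*(-16) = 183 - 1360 = -1177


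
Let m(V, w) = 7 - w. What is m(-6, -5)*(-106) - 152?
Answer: -1424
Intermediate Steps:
m(-6, -5)*(-106) - 152 = (7 - 1*(-5))*(-106) - 152 = (7 + 5)*(-106) - 152 = 12*(-106) - 152 = -1272 - 152 = -1424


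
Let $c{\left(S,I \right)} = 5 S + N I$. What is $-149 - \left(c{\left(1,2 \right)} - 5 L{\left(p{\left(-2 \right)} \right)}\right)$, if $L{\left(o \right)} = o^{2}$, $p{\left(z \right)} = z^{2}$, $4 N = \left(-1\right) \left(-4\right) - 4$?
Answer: $-74$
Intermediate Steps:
$N = 0$ ($N = \frac{\left(-1\right) \left(-4\right) - 4}{4} = \frac{4 - 4}{4} = \frac{1}{4} \cdot 0 = 0$)
$c{\left(S,I \right)} = 5 S$ ($c{\left(S,I \right)} = 5 S + 0 I = 5 S + 0 = 5 S$)
$-149 - \left(c{\left(1,2 \right)} - 5 L{\left(p{\left(-2 \right)} \right)}\right) = -149 - \left(5 \cdot 1 - 5 \left(\left(-2\right)^{2}\right)^{2}\right) = -149 - \left(5 - 5 \cdot 4^{2}\right) = -149 - \left(5 - 80\right) = -149 - -75 = -149 + 75 = -74$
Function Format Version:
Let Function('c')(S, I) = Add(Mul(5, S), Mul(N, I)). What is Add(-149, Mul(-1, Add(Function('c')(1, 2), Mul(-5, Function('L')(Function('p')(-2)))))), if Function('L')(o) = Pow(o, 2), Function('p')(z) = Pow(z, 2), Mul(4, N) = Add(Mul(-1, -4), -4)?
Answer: -74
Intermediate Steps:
N = 0 (N = Mul(Rational(1, 4), Add(Mul(-1, -4), -4)) = Mul(Rational(1, 4), Add(4, -4)) = Mul(Rational(1, 4), 0) = 0)
Function('c')(S, I) = Mul(5, S) (Function('c')(S, I) = Add(Mul(5, S), Mul(0, I)) = Add(Mul(5, S), 0) = Mul(5, S))
Add(-149, Mul(-1, Add(Function('c')(1, 2), Mul(-5, Function('L')(Function('p')(-2)))))) = Add(-149, Mul(-1, Add(Mul(5, 1), Mul(-5, Pow(Pow(-2, 2), 2))))) = Add(-149, Mul(-1, Add(5, Mul(-5, Pow(4, 2))))) = Add(-149, Mul(-1, Add(5, Mul(-5, 16)))) = Add(-149, Mul(-1, Add(5, -80))) = Add(-149, Mul(-1, -75)) = Add(-149, 75) = -74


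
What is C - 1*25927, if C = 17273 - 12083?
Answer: -20737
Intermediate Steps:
C = 5190
C - 1*25927 = 5190 - 1*25927 = 5190 - 25927 = -20737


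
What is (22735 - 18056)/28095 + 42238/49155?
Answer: 31481619/30689105 ≈ 1.0258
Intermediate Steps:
(22735 - 18056)/28095 + 42238/49155 = 4679*(1/28095) + 42238*(1/49155) = 4679/28095 + 42238/49155 = 31481619/30689105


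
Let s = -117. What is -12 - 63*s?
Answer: 7359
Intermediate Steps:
-12 - 63*s = -12 - 63*(-117) = -12 + 7371 = 7359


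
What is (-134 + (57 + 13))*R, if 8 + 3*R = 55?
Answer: -3008/3 ≈ -1002.7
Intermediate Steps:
R = 47/3 (R = -8/3 + (⅓)*55 = -8/3 + 55/3 = 47/3 ≈ 15.667)
(-134 + (57 + 13))*R = (-134 + (57 + 13))*(47/3) = (-134 + 70)*(47/3) = -64*47/3 = -3008/3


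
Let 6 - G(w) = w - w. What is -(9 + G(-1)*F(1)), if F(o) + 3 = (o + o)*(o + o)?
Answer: -15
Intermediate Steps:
F(o) = -3 + 4*o² (F(o) = -3 + (o + o)*(o + o) = -3 + (2*o)*(2*o) = -3 + 4*o²)
G(w) = 6 (G(w) = 6 - (w - w) = 6 - 1*0 = 6 + 0 = 6)
-(9 + G(-1)*F(1)) = -(9 + 6*(-3 + 4*1²)) = -(9 + 6*(-3 + 4*1)) = -(9 + 6*(-3 + 4)) = -(9 + 6*1) = -(9 + 6) = -1*15 = -15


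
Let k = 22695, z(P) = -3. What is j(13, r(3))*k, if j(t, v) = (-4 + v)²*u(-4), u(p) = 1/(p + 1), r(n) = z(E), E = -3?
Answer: -370685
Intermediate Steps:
r(n) = -3
u(p) = 1/(1 + p)
j(t, v) = -(-4 + v)²/3 (j(t, v) = (-4 + v)²/(1 - 4) = (-4 + v)²/(-3) = (-4 + v)²*(-⅓) = -(-4 + v)²/3)
j(13, r(3))*k = -(-4 - 3)²/3*22695 = -⅓*(-7)²*22695 = -⅓*49*22695 = -49/3*22695 = -370685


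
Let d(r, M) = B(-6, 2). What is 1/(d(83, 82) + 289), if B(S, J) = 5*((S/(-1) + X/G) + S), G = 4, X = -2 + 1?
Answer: 4/1151 ≈ 0.0034752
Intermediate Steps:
X = -1
B(S, J) = -5/4 (B(S, J) = 5*((S/(-1) - 1/4) + S) = 5*((S*(-1) - 1*1/4) + S) = 5*((-S - 1/4) + S) = 5*((-1/4 - S) + S) = 5*(-1/4) = -5/4)
d(r, M) = -5/4
1/(d(83, 82) + 289) = 1/(-5/4 + 289) = 1/(1151/4) = 4/1151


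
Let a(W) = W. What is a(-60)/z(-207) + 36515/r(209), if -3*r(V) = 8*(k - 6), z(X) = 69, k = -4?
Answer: 503587/368 ≈ 1368.4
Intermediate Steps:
r(V) = 80/3 (r(V) = -8*(-4 - 6)/3 = -8*(-10)/3 = -⅓*(-80) = 80/3)
a(-60)/z(-207) + 36515/r(209) = -60/69 + 36515/(80/3) = -60*1/69 + 36515*(3/80) = -20/23 + 21909/16 = 503587/368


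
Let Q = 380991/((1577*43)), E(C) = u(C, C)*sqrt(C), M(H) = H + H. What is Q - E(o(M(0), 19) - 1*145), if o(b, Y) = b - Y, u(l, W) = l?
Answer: 380991/67811 + 328*I*sqrt(41) ≈ 5.6184 + 2100.2*I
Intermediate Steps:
M(H) = 2*H
E(C) = C**(3/2) (E(C) = C*sqrt(C) = C**(3/2))
Q = 380991/67811 ≈ 5.6184
Q - E(o(M(0), 19) - 1*145) = 380991/67811 - ((2*0 - 1*19) - 1*145)**(3/2) = 380991/67811 - ((0 - 19) - 145)**(3/2) = 380991/67811 - (-19 - 145)**(3/2) = 380991/67811 - (-164)**(3/2) = 380991/67811 - (-328)*I*sqrt(41) = 380991/67811 + 328*I*sqrt(41)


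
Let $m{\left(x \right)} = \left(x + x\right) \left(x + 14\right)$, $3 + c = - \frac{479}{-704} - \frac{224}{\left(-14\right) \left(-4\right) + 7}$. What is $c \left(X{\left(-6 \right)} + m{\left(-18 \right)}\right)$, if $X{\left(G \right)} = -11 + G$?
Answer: $- \frac{4727575}{6336} \approx -746.14$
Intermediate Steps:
$c = - \frac{37225}{6336}$ ($c = -3 - \left(- \frac{479}{704} + \frac{224}{\left(-14\right) \left(-4\right) + 7}\right) = -3 - \left(- \frac{479}{704} + \frac{224}{56 + 7}\right) = -3 + \left(\frac{479}{704} - \frac{224}{63}\right) = -3 + \left(\frac{479}{704} - \frac{32}{9}\right) = -3 - \frac{18217}{6336} = - \frac{37225}{6336} \approx -5.8752$)
$m{\left(x \right)} = 2 x \left(14 + x\right)$
$c \left(X{\left(-6 \right)} + m{\left(-18 \right)}\right) = - \frac{37225 \left(\left(-11 - 6\right) + 2 \left(-18\right) \left(14 - 18\right)\right)}{6336} = - \frac{37225 \left(-17 + 2 \left(-18\right) \left(-4\right)\right)}{6336} = - \frac{37225 \left(-17 + 144\right)}{6336} = \left(- \frac{37225}{6336}\right) 127 = - \frac{4727575}{6336}$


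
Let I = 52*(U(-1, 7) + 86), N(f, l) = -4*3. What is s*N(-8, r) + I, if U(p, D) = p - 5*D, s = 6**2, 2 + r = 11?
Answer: 2168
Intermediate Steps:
r = 9 (r = -2 + 11 = 9)
N(f, l) = -12
s = 36
I = 2600 (I = 52*((-1 - 5*7) + 86) = 52*((-1 - 35) + 86) = 52*(-36 + 86) = 52*50 = 2600)
s*N(-8, r) + I = 36*(-12) + 2600 = -432 + 2600 = 2168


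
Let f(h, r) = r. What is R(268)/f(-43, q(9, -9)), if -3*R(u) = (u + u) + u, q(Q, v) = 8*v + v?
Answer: 268/81 ≈ 3.3086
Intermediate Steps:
q(Q, v) = 9*v
R(u) = -u (R(u) = -((u + u) + u)/3 = -(2*u + u)/3 = -u)
R(268)/f(-43, q(9, -9)) = (-1*268)/((9*(-9))) = -268/(-81) = -268*(-1/81) = 268/81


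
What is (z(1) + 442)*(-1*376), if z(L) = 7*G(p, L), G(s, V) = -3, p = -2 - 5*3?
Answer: -158296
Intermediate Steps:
p = -17 (p = -2 - 15 = -17)
z(L) = -21 (z(L) = 7*(-3) = -21)
(z(1) + 442)*(-1*376) = (-21 + 442)*(-1*376) = 421*(-376) = -158296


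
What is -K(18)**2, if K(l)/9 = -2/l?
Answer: -1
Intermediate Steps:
K(l) = -18/l (K(l) = 9*(-2/l) = -18/l)
-K(18)**2 = -(-18/18)**2 = -(-18*1/18)**2 = -1*(-1)**2 = -1*1 = -1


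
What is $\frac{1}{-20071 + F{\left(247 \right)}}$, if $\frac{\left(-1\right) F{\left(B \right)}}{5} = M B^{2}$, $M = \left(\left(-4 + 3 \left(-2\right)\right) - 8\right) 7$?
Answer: $\frac{1}{38415599} \approx 2.6031 \cdot 10^{-8}$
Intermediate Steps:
$M = -126$ ($M = \left(\left(-4 - 6\right) - 8\right) 7 = \left(-10 - 8\right) 7 = \left(-18\right) 7 = -126$)
$F{\left(B \right)} = 630 B^{2}$ ($F{\left(B \right)} = - 5 \left(- 126 B^{2}\right) = 630 B^{2}$)
$\frac{1}{-20071 + F{\left(247 \right)}} = \frac{1}{-20071 + 630 \cdot 247^{2}} = \frac{1}{-20071 + 630 \cdot 61009} = \frac{1}{-20071 + 38435670} = \frac{1}{38415599}$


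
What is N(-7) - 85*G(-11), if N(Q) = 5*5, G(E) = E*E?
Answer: -10260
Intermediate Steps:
G(E) = E**2
N(Q) = 25
N(-7) - 85*G(-11) = 25 - 85*(-11)**2 = 25 - 85*121 = 25 - 10285 = -10260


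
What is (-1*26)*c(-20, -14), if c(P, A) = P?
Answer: 520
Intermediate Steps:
(-1*26)*c(-20, -14) = -1*26*(-20) = -26*(-20) = 520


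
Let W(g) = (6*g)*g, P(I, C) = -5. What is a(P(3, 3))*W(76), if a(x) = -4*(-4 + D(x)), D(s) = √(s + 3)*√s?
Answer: 554496 + 138624*√10 ≈ 9.9286e+5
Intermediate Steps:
D(s) = √s*√(3 + s) (D(s) = √(3 + s)*√s = √s*√(3 + s))
W(g) = 6*g²
a(x) = 16 - 4*√x*√(3 + x) (a(x) = -4*(-4 + √x*√(3 + x)) = 16 - 4*√x*√(3 + x))
a(P(3, 3))*W(76) = (16 - 4*√(-5)*√(3 - 5))*(6*76²) = (16 - 4*I*√5*√(-2))*(6*5776) = (16 - 4*I*√5*I*√2)*34656 = (16 + 4*√10)*34656 = 554496 + 138624*√10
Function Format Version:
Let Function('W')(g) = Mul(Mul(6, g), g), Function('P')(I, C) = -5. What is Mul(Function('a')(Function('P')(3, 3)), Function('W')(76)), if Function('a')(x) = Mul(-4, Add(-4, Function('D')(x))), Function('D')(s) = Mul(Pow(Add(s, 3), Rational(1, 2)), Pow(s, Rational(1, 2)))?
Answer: Add(554496, Mul(138624, Pow(10, Rational(1, 2)))) ≈ 9.9286e+5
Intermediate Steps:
Function('D')(s) = Mul(Pow(s, Rational(1, 2)), Pow(Add(3, s), Rational(1, 2))) (Function('D')(s) = Mul(Pow(Add(3, s), Rational(1, 2)), Pow(s, Rational(1, 2))) = Mul(Pow(s, Rational(1, 2)), Pow(Add(3, s), Rational(1, 2))))
Function('W')(g) = Mul(6, Pow(g, 2))
Function('a')(x) = Add(16, Mul(-4, Pow(x, Rational(1, 2)), Pow(Add(3, x), Rational(1, 2)))) (Function('a')(x) = Mul(-4, Add(-4, Mul(Pow(x, Rational(1, 2)), Pow(Add(3, x), Rational(1, 2))))) = Add(16, Mul(-4, Pow(x, Rational(1, 2)), Pow(Add(3, x), Rational(1, 2)))))
Mul(Function('a')(Function('P')(3, 3)), Function('W')(76)) = Mul(Add(16, Mul(-4, Pow(-5, Rational(1, 2)), Pow(Add(3, -5), Rational(1, 2)))), Mul(6, Pow(76, 2))) = Mul(Add(16, Mul(-4, Mul(I, Pow(5, Rational(1, 2))), Pow(-2, Rational(1, 2)))), Mul(6, 5776)) = Mul(Add(16, Mul(-4, Mul(I, Pow(5, Rational(1, 2))), Mul(I, Pow(2, Rational(1, 2))))), 34656) = Mul(Add(16, Mul(4, Pow(10, Rational(1, 2)))), 34656) = Add(554496, Mul(138624, Pow(10, Rational(1, 2))))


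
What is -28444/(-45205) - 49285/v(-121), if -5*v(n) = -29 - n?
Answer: 11142258973/4158860 ≈ 2679.2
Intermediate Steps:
v(n) = 29/5 + n/5 (v(n) = -(-29 - n)/5 = 29/5 + n/5)
-28444/(-45205) - 49285/v(-121) = -28444/(-45205) - 49285/(29/5 + (⅕)*(-121)) = -28444*(-1/45205) - 49285/(29/5 - 121/5) = 28444/45205 - 49285/(-92/5) = 28444/45205 - 49285*(-5/92) = 28444/45205 + 246425/92 = 11142258973/4158860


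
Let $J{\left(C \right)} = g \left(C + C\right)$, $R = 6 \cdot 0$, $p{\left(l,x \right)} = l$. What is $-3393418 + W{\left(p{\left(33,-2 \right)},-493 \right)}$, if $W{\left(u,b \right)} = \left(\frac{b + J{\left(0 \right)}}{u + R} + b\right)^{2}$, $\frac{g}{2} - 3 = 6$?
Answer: $- \frac{3414467558}{1089} \approx -3.1354 \cdot 10^{6}$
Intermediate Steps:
$g = 18$ ($g = 6 + 2 \cdot 6 = 6 + 12 = 18$)
$R = 0$
$J{\left(C \right)} = 36 C$ ($J{\left(C \right)} = 18 \left(C + C\right) = 18 \cdot 2 C = 36 C$)
$W{\left(u,b \right)} = \left(b + \frac{b}{u}\right)^{2}$ ($W{\left(u,b \right)} = \left(\frac{b + 36 \cdot 0}{u + 0} + b\right)^{2} = \left(\frac{b + 0}{u} + b\right)^{2} = \left(\frac{b}{u} + b\right)^{2} = \left(b + \frac{b}{u}\right)^{2}$)
$-3393418 + W{\left(p{\left(33,-2 \right)},-493 \right)} = -3393418 + \frac{\left(-493\right)^{2} \left(1 + 33\right)^{2}}{1089} = -3393418 + 243049 \cdot \frac{1}{1089} \cdot 34^{2} = -3393418 + 243049 \cdot \frac{1}{1089} \cdot 1156 = -3393418 + \frac{280964644}{1089} = - \frac{3414467558}{1089}$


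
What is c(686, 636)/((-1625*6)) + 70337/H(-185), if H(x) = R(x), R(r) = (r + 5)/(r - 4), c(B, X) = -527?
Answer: 1440151129/19500 ≈ 73854.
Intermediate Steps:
R(r) = (5 + r)/(-4 + r)
H(x) = (5 + x)/(-4 + x)
c(686, 636)/((-1625*6)) + 70337/H(-185) = -527/((-1625*6)) + 70337/(((5 - 185)/(-4 - 185))) = -527/(-9750) + 70337/((-180/(-189))) = -527*(-1/9750) + 70337/((-1/189*(-180))) = 527/9750 + 70337/(20/21) = 527/9750 + 70337*(21/20) = 527/9750 + 1477077/20 = 1440151129/19500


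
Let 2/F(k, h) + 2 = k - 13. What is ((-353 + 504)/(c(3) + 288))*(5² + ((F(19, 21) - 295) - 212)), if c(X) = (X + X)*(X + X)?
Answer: -16157/72 ≈ -224.40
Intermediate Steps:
F(k, h) = 2/(-15 + k) (F(k, h) = 2/(-2 + (k - 13)) = 2/(-2 + (-13 + k)) = 2/(-15 + k))
c(X) = 4*X² (c(X) = (2*X)*(2*X) = 4*X²)
((-353 + 504)/(c(3) + 288))*(5² + ((F(19, 21) - 295) - 212)) = ((-353 + 504)/(4*3² + 288))*(5² + ((2/(-15 + 19) - 295) - 212)) = (151/(4*9 + 288))*(25 + ((2/4 - 295) - 212)) = (151/(36 + 288))*(25 + ((2*(¼) - 295) - 212)) = (151/324)*(25 + ((½ - 295) - 212)) = (151*(1/324))*(25 + (-589/2 - 212)) = 151*(25 - 1013/2)/324 = (151/324)*(-963/2) = -16157/72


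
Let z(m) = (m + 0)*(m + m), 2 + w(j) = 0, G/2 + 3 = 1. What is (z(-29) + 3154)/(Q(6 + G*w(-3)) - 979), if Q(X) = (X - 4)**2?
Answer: -1612/293 ≈ -5.5017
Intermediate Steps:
G = -4 (G = -6 + 2*1 = -6 + 2 = -4)
w(j) = -2 (w(j) = -2 + 0 = -2)
z(m) = 2*m**2 (z(m) = m*(2*m) = 2*m**2)
Q(X) = (-4 + X)**2
(z(-29) + 3154)/(Q(6 + G*w(-3)) - 979) = (2*(-29)**2 + 3154)/((-4 + (6 - 4*(-2)))**2 - 979) = (2*841 + 3154)/((-4 + (6 + 8))**2 - 979) = (1682 + 3154)/((-4 + 14)**2 - 979) = 4836/(10**2 - 979) = 4836/(100 - 979) = 4836/(-879) = 4836*(-1/879) = -1612/293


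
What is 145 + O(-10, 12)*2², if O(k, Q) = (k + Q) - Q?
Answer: 105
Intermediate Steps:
O(k, Q) = k (O(k, Q) = (Q + k) - Q = k)
145 + O(-10, 12)*2² = 145 - 10*2² = 145 - 10*4 = 145 - 40 = 105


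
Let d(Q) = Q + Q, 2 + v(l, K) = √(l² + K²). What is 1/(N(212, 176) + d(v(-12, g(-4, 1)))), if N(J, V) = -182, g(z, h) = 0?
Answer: -1/162 ≈ -0.0061728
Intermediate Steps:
v(l, K) = -2 + √(K² + l²) (v(l, K) = -2 + √(l² + K²) = -2 + √(K² + l²))
d(Q) = 2*Q
1/(N(212, 176) + d(v(-12, g(-4, 1)))) = 1/(-182 + 2*(-2 + √(0² + (-12)²))) = 1/(-182 + 2*(-2 + √(0 + 144))) = 1/(-182 + 2*(-2 + √144)) = 1/(-182 + 2*(-2 + 12)) = 1/(-182 + 2*10) = 1/(-182 + 20) = 1/(-162) = -1/162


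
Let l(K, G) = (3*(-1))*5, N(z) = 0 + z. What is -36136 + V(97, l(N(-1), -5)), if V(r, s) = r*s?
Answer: -37591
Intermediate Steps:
N(z) = z
l(K, G) = -15 (l(K, G) = -3*5 = -15)
-36136 + V(97, l(N(-1), -5)) = -36136 + 97*(-15) = -36136 - 1455 = -37591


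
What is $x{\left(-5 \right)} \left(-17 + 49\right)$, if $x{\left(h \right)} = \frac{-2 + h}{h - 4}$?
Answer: $\frac{224}{9} \approx 24.889$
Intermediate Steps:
$x{\left(h \right)} = \frac{-2 + h}{-4 + h}$
$x{\left(-5 \right)} \left(-17 + 49\right) = \frac{-2 - 5}{-4 - 5} \left(-17 + 49\right) = \frac{1}{-9} \left(-7\right) 32 = \left(- \frac{1}{9}\right) \left(-7\right) 32 = \frac{7}{9} \cdot 32 = \frac{224}{9}$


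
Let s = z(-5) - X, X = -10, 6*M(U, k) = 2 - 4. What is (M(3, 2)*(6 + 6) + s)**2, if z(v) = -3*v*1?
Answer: 441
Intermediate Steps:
M(U, k) = -1/3 (M(U, k) = (2 - 4)/6 = (1/6)*(-2) = -1/3)
z(v) = -3*v
s = 25 (s = -3*(-5) - 1*(-10) = 15 + 10 = 25)
(M(3, 2)*(6 + 6) + s)**2 = (-(6 + 6)/3 + 25)**2 = (-1/3*12 + 25)**2 = (-4 + 25)**2 = 21**2 = 441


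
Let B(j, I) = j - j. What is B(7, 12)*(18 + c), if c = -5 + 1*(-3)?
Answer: 0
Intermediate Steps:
B(j, I) = 0
c = -8 (c = -5 - 3 = -8)
B(7, 12)*(18 + c) = 0*(18 - 8) = 0*10 = 0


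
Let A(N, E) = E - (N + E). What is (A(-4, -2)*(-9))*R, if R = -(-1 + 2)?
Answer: 36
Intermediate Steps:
A(N, E) = -N (A(N, E) = E - (E + N) = E + (-E - N) = -N)
R = -1 (R = -1*1 = -1)
(A(-4, -2)*(-9))*R = (-1*(-4)*(-9))*(-1) = (4*(-9))*(-1) = -36*(-1) = 36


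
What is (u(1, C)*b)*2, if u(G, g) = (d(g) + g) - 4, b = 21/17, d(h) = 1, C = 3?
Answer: 0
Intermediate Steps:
b = 21/17 (b = 21*(1/17) = 21/17 ≈ 1.2353)
u(G, g) = -3 + g (u(G, g) = (1 + g) - 4 = -3 + g)
(u(1, C)*b)*2 = ((-3 + 3)*(21/17))*2 = (0*(21/17))*2 = 0*2 = 0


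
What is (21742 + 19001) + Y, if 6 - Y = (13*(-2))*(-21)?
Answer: 40203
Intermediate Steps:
Y = -540 (Y = 6 - 13*(-2)*(-21) = 6 - (-26)*(-21) = 6 - 1*546 = 6 - 546 = -540)
(21742 + 19001) + Y = (21742 + 19001) - 540 = 40743 - 540 = 40203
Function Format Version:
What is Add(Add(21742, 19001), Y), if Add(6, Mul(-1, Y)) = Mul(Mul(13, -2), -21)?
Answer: 40203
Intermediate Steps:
Y = -540 (Y = Add(6, Mul(-1, Mul(Mul(13, -2), -21))) = Add(6, Mul(-1, Mul(-26, -21))) = Add(6, Mul(-1, 546)) = Add(6, -546) = -540)
Add(Add(21742, 19001), Y) = Add(Add(21742, 19001), -540) = Add(40743, -540) = 40203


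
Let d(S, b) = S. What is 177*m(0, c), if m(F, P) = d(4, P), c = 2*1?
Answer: 708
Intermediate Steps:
c = 2
m(F, P) = 4
177*m(0, c) = 177*4 = 708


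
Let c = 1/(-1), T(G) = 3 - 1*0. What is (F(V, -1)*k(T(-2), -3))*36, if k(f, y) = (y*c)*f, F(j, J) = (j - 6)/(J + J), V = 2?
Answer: 648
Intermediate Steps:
T(G) = 3 (T(G) = 3 + 0 = 3)
c = -1
F(j, J) = (-6 + j)/(2*J) (F(j, J) = (-6 + j)/((2*J)) = (-6 + j)*(1/(2*J)) = (-6 + j)/(2*J))
k(f, y) = -f*y (k(f, y) = (y*(-1))*f = (-y)*f = -f*y)
(F(V, -1)*k(T(-2), -3))*36 = (((½)*(-6 + 2)/(-1))*(-1*3*(-3)))*36 = (((½)*(-1)*(-4))*9)*36 = (2*9)*36 = 18*36 = 648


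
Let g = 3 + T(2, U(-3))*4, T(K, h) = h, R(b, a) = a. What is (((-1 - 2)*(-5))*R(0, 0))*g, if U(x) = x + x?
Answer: 0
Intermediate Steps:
U(x) = 2*x
g = -21 (g = 3 + (2*(-3))*4 = 3 - 6*4 = 3 - 24 = -21)
(((-1 - 2)*(-5))*R(0, 0))*g = (((-1 - 2)*(-5))*0)*(-21) = (-3*(-5)*0)*(-21) = (15*0)*(-21) = 0*(-21) = 0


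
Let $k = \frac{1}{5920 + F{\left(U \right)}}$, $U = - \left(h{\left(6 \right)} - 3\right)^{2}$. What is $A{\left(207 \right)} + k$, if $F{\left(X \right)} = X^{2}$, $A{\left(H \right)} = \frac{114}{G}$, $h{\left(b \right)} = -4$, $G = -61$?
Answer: $- \frac{948533}{507581} \approx -1.8687$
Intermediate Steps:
$U = -49$ ($U = - \left(-4 - 3\right)^{2} = - \left(-7\right)^{2} = \left(-1\right) 49 = -49$)
$A{\left(H \right)} = - \frac{114}{61}$ ($A{\left(H \right)} = \frac{114}{-61} = 114 \left(- \frac{1}{61}\right) = - \frac{114}{61}$)
$k = \frac{1}{8321}$ ($k = \frac{1}{5920 + \left(-49\right)^{2}} = \frac{1}{5920 + 2401} = \frac{1}{8321} \approx 0.00012018$)
$A{\left(207 \right)} + k = - \frac{114}{61} + \frac{1}{8321} = - \frac{948533}{507581}$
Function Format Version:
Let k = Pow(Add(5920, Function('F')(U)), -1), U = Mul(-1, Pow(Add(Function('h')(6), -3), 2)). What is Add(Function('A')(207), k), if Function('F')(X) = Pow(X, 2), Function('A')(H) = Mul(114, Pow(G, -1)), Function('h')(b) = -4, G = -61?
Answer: Rational(-948533, 507581) ≈ -1.8687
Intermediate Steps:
U = -49 (U = Mul(-1, Pow(Add(-4, -3), 2)) = Mul(-1, Pow(-7, 2)) = Mul(-1, 49) = -49)
Function('A')(H) = Rational(-114, 61) (Function('A')(H) = Mul(114, Pow(-61, -1)) = Mul(114, Rational(-1, 61)) = Rational(-114, 61))
k = Rational(1, 8321) (k = Pow(Add(5920, Pow(-49, 2)), -1) = Pow(Add(5920, 2401), -1) = Pow(8321, -1) = Rational(1, 8321) ≈ 0.00012018)
Add(Function('A')(207), k) = Add(Rational(-114, 61), Rational(1, 8321)) = Rational(-948533, 507581)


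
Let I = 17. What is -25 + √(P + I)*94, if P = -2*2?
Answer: -25 + 94*√13 ≈ 313.92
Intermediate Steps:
P = -4
-25 + √(P + I)*94 = -25 + √(-4 + 17)*94 = -25 + √13*94 = -25 + 94*√13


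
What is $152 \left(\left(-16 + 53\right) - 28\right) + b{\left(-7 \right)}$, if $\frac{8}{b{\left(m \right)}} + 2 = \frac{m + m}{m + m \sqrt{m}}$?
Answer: $1364 + \frac{4 i \sqrt{7}}{7} \approx 1364.0 + 1.5119 i$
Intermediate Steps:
$b{\left(m \right)} = \frac{8}{-2 + \frac{2 m}{m + m^{\frac{3}{2}}}}$ ($b{\left(m \right)} = \frac{8}{-2 + \frac{m + m}{m + m \sqrt{m}}} = \frac{8}{-2 + \frac{2 m}{m + m^{\frac{3}{2}}}}$)
$152 \left(\left(-16 + 53\right) - 28\right) + b{\left(-7 \right)} = 152 \left(\left(-16 + 53\right) - 28\right) - \left(4 + \frac{4}{i \sqrt{7}}\right) = 152 \left(37 - 28\right) - \left(4 + 4 \left(- \frac{i \sqrt{7}}{7}\right)\right) = 152 \cdot 9 - \left(4 - \frac{4 i \sqrt{7}}{7}\right) = 1368 - \left(4 - \frac{4 i \sqrt{7}}{7}\right) = 1364 + \frac{4 i \sqrt{7}}{7}$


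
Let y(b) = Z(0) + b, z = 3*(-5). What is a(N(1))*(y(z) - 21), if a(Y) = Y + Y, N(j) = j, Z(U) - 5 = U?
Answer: -62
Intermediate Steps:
Z(U) = 5 + U
z = -15
y(b) = 5 + b (y(b) = (5 + 0) + b = 5 + b)
a(Y) = 2*Y
a(N(1))*(y(z) - 21) = (2*1)*((5 - 15) - 21) = 2*(-10 - 21) = 2*(-31) = -62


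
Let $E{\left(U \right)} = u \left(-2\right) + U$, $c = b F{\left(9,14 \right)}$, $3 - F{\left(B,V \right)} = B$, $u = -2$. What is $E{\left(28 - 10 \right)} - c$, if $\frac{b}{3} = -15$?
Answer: $-248$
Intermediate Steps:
$b = -45$ ($b = 3 \left(-15\right) = -45$)
$F{\left(B,V \right)} = 3 - B$
$c = 270$ ($c = - 45 \left(3 - 9\right) = \left(-45\right) \left(-6\right) = 270$)
$E{\left(U \right)} = 4 + U$ ($E{\left(U \right)} = \left(-2\right) \left(-2\right) + U = 4 + U$)
$E{\left(28 - 10 \right)} - c = \left(4 + \left(28 - 10\right)\right) - 270 = \left(4 + 18\right) - 270 = 22 - 270 = -248$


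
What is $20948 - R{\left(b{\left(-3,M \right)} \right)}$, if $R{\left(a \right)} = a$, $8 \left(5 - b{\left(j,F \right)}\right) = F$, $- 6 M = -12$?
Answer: $\frac{83773}{4} \approx 20943.0$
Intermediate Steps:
$M = 2$ ($M = \left(- \frac{1}{6}\right) \left(-12\right) = 2$)
$b{\left(j,F \right)} = 5 - \frac{F}{8}$
$20948 - R{\left(b{\left(-3,M \right)} \right)} = 20948 - \left(5 - \frac{1}{4}\right) = 20948 - \frac{19}{4} = \frac{83773}{4}$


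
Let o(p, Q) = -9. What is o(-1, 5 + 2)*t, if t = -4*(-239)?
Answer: -8604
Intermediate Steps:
t = 956
o(-1, 5 + 2)*t = -9*956 = -8604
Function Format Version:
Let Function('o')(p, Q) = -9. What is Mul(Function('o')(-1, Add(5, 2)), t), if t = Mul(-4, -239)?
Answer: -8604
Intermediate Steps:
t = 956
Mul(Function('o')(-1, Add(5, 2)), t) = Mul(-9, 956) = -8604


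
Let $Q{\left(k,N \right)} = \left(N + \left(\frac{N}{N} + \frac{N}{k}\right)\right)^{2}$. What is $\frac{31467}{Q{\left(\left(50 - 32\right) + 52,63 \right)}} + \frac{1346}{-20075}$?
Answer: $\frac{5691187814}{768691825} \approx 7.4037$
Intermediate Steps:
$Q{\left(k,N \right)} = \left(1 + N + \frac{N}{k}\right)^{2}$ ($Q{\left(k,N \right)} = \left(N + \left(1 + \frac{N}{k}\right)\right)^{2} = \left(1 + N + \frac{N}{k}\right)^{2}$)
$\frac{31467}{Q{\left(\left(50 - 32\right) + 52,63 \right)}} + \frac{1346}{-20075} = \frac{31467}{\frac{1}{\left(\left(50 - 32\right) + 52\right)^{2}} \left(63 + \left(\left(50 - 32\right) + 52\right) + 63 \left(\left(50 - 32\right) + 52\right)\right)^{2}} + \frac{1346}{-20075} = \frac{31467}{\frac{1}{\left(18 + 52\right)^{2}} \left(63 + \left(18 + 52\right) + 63 \left(18 + 52\right)\right)^{2}} + 1346 \left(- \frac{1}{20075}\right) = \frac{31467}{\frac{1}{4900} \left(63 + 70 + 63 \cdot 70\right)^{2}} - \frac{1346}{20075} = \frac{31467}{\frac{1}{4900} \left(63 + 70 + 4410\right)^{2}} - \frac{1346}{20075} = \frac{31467}{\frac{1}{4900} \cdot 4543^{2}} - \frac{1346}{20075} = \frac{31467}{\frac{1}{4900} \cdot 20638849} - \frac{1346}{20075} = \frac{31467}{\frac{421201}{100}} - \frac{1346}{20075} = 31467 \cdot \frac{100}{421201} - \frac{1346}{20075} = \frac{3146700}{421201} - \frac{1346}{20075} = \frac{5691187814}{768691825}$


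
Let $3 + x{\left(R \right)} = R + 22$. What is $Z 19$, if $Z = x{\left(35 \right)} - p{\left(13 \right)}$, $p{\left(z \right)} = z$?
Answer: $779$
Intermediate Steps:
$x{\left(R \right)} = 19 + R$ ($x{\left(R \right)} = -3 + \left(R + 22\right) = -3 + \left(22 + R\right) = 19 + R$)
$Z = 41$ ($Z = \left(19 + 35\right) - 13 = 54 - 13 = 41$)
$Z 19 = 41 \cdot 19 = 779$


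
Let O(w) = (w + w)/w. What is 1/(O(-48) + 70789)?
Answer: 1/70791 ≈ 1.4126e-5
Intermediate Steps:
O(w) = 2 (O(w) = (2*w)/w = 2)
1/(O(-48) + 70789) = 1/(2 + 70789) = 1/70791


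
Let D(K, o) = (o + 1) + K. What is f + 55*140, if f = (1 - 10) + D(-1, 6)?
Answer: 7697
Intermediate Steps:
D(K, o) = 1 + K + o (D(K, o) = (1 + o) + K = 1 + K + o)
f = -3 (f = (1 - 10) + (1 - 1 + 6) = -9 + 6 = -3)
f + 55*140 = -3 + 55*140 = -3 + 7700 = 7697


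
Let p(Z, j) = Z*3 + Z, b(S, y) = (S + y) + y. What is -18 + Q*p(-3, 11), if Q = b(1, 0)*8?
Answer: -114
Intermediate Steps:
b(S, y) = S + 2*y
p(Z, j) = 4*Z (p(Z, j) = 3*Z + Z = 4*Z)
Q = 8 (Q = (1 + 2*0)*8 = (1 + 0)*8 = 1*8 = 8)
-18 + Q*p(-3, 11) = -18 + 8*(4*(-3)) = -18 + 8*(-12) = -18 - 96 = -114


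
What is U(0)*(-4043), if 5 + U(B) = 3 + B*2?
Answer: 8086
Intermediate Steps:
U(B) = -2 + 2*B (U(B) = -5 + (3 + B*2) = -5 + (3 + 2*B) = -2 + 2*B)
U(0)*(-4043) = (-2 + 2*0)*(-4043) = (-2 + 0)*(-4043) = -2*(-4043) = 8086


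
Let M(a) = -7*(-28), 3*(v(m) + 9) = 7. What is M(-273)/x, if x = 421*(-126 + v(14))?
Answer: -294/83779 ≈ -0.0035092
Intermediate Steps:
v(m) = -20/3 (v(m) = -9 + (1/3)*7 = -9 + 7/3 = -20/3)
M(a) = 196
x = -167558/3 (x = 421*(-126 - 20/3) = 421*(-398/3) = -167558/3 ≈ -55853.)
M(-273)/x = 196/(-167558/3) = 196*(-3/167558) = -294/83779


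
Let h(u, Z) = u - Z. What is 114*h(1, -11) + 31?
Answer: 1399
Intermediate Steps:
114*h(1, -11) + 31 = 114*(1 - 1*(-11)) + 31 = 114*(1 + 11) + 31 = 114*12 + 31 = 1368 + 31 = 1399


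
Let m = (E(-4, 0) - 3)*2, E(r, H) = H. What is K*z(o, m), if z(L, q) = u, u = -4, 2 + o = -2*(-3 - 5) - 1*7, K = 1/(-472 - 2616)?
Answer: 1/772 ≈ 0.0012953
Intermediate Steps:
K = -1/3088 (K = 1/(-3088) = -1/3088 ≈ -0.00032383)
o = 7 (o = -2 + (-2*(-3 - 5) - 1*7) = -2 + (-2*(-8) - 7) = -2 + (16 - 7) = -2 + 9 = 7)
m = -6 (m = (0 - 3)*2 = -3*2 = -6)
z(L, q) = -4
K*z(o, m) = -1/3088*(-4) = 1/772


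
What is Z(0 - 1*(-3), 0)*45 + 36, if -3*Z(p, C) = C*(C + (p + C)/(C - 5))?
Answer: 36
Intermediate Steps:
Z(p, C) = -C*(C + (C + p)/(-5 + C))/3 (Z(p, C) = -C*(C + (p + C)/(C - 5))/3 = -C*(C + (C + p)/(-5 + C))/3)
Z(0 - 1*(-3), 0)*45 + 36 = ((1/3)*0*(-(0 - 1*(-3)) - 1*0**2 + 4*0)/(-5 + 0))*45 + 36 = ((1/3)*0*(-(0 + 3) - 1*0 + 0)/(-5))*45 + 36 = ((1/3)*0*(-1/5)*(-1*3 + 0 + 0))*45 + 36 = ((1/3)*0*(-1/5)*(-3 + 0 + 0))*45 + 36 = ((1/3)*0*(-1/5)*(-3))*45 + 36 = 0*45 + 36 = 0 + 36 = 36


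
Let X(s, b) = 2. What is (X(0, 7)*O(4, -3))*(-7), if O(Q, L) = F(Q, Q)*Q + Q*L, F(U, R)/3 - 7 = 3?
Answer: -1512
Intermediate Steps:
F(U, R) = 30 (F(U, R) = 21 + 3*3 = 21 + 9 = 30)
O(Q, L) = 30*Q + L*Q (O(Q, L) = 30*Q + Q*L = 30*Q + L*Q)
(X(0, 7)*O(4, -3))*(-7) = (2*(4*(30 - 3)))*(-7) = (2*(4*27))*(-7) = (2*108)*(-7) = 216*(-7) = -1512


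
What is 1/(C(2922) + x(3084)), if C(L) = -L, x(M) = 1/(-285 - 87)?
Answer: -372/1086985 ≈ -0.00034223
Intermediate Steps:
x(M) = -1/372 (x(M) = 1/(-372) = -1/372)
1/(C(2922) + x(3084)) = 1/(-1*2922 - 1/372) = 1/(-2922 - 1/372) = 1/(-1086985/372) = -372/1086985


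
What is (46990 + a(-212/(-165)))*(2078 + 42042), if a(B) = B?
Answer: 68417431088/33 ≈ 2.0733e+9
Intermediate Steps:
(46990 + a(-212/(-165)))*(2078 + 42042) = (46990 - 212/(-165))*(2078 + 42042) = (46990 - 212*(-1/165))*44120 = (46990 + 212/165)*44120 = (7753562/165)*44120 = 68417431088/33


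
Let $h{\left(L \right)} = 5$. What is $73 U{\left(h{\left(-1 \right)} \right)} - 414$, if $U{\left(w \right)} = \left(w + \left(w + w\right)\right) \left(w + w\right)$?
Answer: $10536$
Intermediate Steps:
$U{\left(w \right)} = 6 w^{2}$ ($U{\left(w \right)} = \left(w + 2 w\right) 2 w = 3 w 2 w = 6 w^{2}$)
$73 U{\left(h{\left(-1 \right)} \right)} - 414 = 73 \cdot 6 \cdot 5^{2} - 414 = 73 \cdot 6 \cdot 25 - 414 = 73 \cdot 150 - 414 = 10950 - 414 = 10536$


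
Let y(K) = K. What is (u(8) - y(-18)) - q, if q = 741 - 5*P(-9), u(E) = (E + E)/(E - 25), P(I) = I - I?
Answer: -12307/17 ≈ -723.94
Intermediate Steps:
P(I) = 0
u(E) = 2*E/(-25 + E) (u(E) = (2*E)/(-25 + E) = 2*E/(-25 + E))
q = 741 (q = 741 - 5*0 = 741 - 1*0 = 741 + 0 = 741)
(u(8) - y(-18)) - q = (2*8/(-25 + 8) - 1*(-18)) - 1*741 = (2*8/(-17) + 18) - 741 = (2*8*(-1/17) + 18) - 741 = (-16/17 + 18) - 741 = 290/17 - 741 = -12307/17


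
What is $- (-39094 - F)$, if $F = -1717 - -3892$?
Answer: $41269$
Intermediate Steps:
$F = 2175$ ($F = -1717 + 3892 = 2175$)
$- (-39094 - F) = - (-39094 - 2175) = \left(-1\right) \left(-41269\right) = 41269$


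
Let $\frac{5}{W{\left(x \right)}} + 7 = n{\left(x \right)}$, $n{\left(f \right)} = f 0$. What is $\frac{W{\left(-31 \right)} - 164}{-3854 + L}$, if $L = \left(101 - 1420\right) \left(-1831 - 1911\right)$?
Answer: $- \frac{1153}{34522908} \approx -3.3398 \cdot 10^{-5}$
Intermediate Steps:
$n{\left(f \right)} = 0$
$W{\left(x \right)} = - \frac{5}{7}$ ($W{\left(x \right)} = \frac{5}{-7 + 0} = \frac{5}{-7} = 5 \left(- \frac{1}{7}\right) = - \frac{5}{7}$)
$L = 4935698$ ($L = \left(-1319\right) \left(-3742\right) = 4935698$)
$\frac{W{\left(-31 \right)} - 164}{-3854 + L} = \frac{- \frac{5}{7} - 164}{-3854 + 4935698} = - \frac{1153}{7 \cdot 4931844} = \left(- \frac{1153}{7}\right) \frac{1}{4931844} = - \frac{1153}{34522908}$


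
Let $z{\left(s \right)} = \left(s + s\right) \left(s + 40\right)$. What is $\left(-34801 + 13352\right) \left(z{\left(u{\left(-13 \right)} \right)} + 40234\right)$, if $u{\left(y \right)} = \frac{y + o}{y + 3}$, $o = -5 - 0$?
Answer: $- \frac{21655167788}{25} \approx -8.6621 \cdot 10^{8}$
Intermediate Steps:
$o = -5$ ($o = -5 + 0 = -5$)
$u{\left(y \right)} = \frac{-5 + y}{3 + y}$ ($u{\left(y \right)} = \frac{y - 5}{y + 3} = \frac{-5 + y}{3 + y}$)
$z{\left(s \right)} = 2 s \left(40 + s\right)$
$\left(-34801 + 13352\right) \left(z{\left(u{\left(-13 \right)} \right)} + 40234\right) = \left(-34801 + 13352\right) \left(2 \frac{-5 - 13}{3 - 13} \left(40 + \frac{-5 - 13}{3 - 13}\right) + 40234\right) = - 21449 \left(2 \frac{1}{-10} \left(-18\right) \left(40 + \frac{1}{-10} \left(-18\right)\right) + 40234\right) = - 21449 \left(2 \left(\left(- \frac{1}{10}\right) \left(-18\right)\right) \left(40 - - \frac{9}{5}\right) + 40234\right) = - 21449 \left(2 \cdot \frac{9}{5} \left(40 + \frac{9}{5}\right) + 40234\right) = - 21449 \left(2 \cdot \frac{9}{5} \cdot \frac{209}{5} + 40234\right) = - 21449 \left(\frac{3762}{25} + 40234\right) = \left(-21449\right) \frac{1009612}{25} = - \frac{21655167788}{25}$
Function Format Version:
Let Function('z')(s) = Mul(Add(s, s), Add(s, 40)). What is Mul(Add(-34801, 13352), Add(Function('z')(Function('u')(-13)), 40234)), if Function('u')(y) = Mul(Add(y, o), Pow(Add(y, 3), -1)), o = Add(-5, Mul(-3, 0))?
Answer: Rational(-21655167788, 25) ≈ -8.6621e+8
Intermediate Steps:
o = -5 (o = Add(-5, 0) = -5)
Function('u')(y) = Mul(Pow(Add(3, y), -1), Add(-5, y)) (Function('u')(y) = Mul(Add(y, -5), Pow(Add(y, 3), -1)) = Mul(Add(-5, y), Pow(Add(3, y), -1)) = Mul(Pow(Add(3, y), -1), Add(-5, y)))
Function('z')(s) = Mul(2, s, Add(40, s)) (Function('z')(s) = Mul(Mul(2, s), Add(40, s)) = Mul(2, s, Add(40, s)))
Mul(Add(-34801, 13352), Add(Function('z')(Function('u')(-13)), 40234)) = Mul(Add(-34801, 13352), Add(Mul(2, Mul(Pow(Add(3, -13), -1), Add(-5, -13)), Add(40, Mul(Pow(Add(3, -13), -1), Add(-5, -13)))), 40234)) = Mul(-21449, Add(Mul(2, Mul(Pow(-10, -1), -18), Add(40, Mul(Pow(-10, -1), -18))), 40234)) = Mul(-21449, Add(Mul(2, Mul(Rational(-1, 10), -18), Add(40, Mul(Rational(-1, 10), -18))), 40234)) = Mul(-21449, Add(Mul(2, Rational(9, 5), Add(40, Rational(9, 5))), 40234)) = Mul(-21449, Add(Mul(2, Rational(9, 5), Rational(209, 5)), 40234)) = Mul(-21449, Add(Rational(3762, 25), 40234)) = Mul(-21449, Rational(1009612, 25)) = Rational(-21655167788, 25)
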